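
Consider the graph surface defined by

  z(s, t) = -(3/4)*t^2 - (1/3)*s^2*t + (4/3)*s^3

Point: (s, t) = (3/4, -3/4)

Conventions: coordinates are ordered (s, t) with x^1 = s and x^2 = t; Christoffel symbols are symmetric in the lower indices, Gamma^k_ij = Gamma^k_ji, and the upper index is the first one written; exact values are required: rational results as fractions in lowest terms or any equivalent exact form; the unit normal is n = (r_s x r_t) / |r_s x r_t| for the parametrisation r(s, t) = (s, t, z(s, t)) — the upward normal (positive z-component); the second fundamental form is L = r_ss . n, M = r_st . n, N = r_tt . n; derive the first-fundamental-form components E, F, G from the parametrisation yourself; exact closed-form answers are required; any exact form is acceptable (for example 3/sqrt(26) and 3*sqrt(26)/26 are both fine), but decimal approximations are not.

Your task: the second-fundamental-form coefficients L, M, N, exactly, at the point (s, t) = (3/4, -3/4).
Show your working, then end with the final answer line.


z_s = 21/8, z_t = 15/16, z_ss = 13/2, z_st = -1/2, z_tt = -3/2
E = 505/64, F = 315/128, G = 481/256; answer radicand W^2 = 2245/256
unnormalised second-form numerators: l = 13/2, m = -1/2, n = -3/2; L = l/sqrt(2245/256), and similarly M = m/sqrt(W^2), N = n/sqrt(W^2)

Answer: L = 104*sqrt(2245)/2245, M = -8*sqrt(2245)/2245, N = -24*sqrt(2245)/2245


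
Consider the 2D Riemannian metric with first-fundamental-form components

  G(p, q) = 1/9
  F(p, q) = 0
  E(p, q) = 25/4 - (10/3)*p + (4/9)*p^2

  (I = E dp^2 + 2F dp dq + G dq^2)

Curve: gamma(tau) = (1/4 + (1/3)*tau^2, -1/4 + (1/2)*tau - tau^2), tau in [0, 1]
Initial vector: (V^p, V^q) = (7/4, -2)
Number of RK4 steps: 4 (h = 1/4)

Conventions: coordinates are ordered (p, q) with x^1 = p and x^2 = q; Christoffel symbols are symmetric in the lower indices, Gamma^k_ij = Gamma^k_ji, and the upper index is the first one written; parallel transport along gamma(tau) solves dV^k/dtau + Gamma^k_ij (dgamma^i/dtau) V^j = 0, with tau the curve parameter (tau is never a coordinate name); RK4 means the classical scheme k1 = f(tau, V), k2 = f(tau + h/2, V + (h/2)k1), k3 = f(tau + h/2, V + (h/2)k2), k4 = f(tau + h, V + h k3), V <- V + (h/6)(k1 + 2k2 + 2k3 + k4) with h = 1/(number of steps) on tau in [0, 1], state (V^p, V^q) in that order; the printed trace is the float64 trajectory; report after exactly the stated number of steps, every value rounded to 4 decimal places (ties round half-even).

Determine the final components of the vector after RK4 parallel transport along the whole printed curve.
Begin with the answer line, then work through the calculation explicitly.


Answer: V^p = 1.9342, V^q = -2.0000

gamma'(tau) = ((2/3)*tau, 1/2 - 2*tau); f(tau, V)^k = -Gamma^k_ij(gamma(tau)) gamma'^i(tau) V^j; h = 1/4; intermediate values shown to 6 dp
curve data and Christoffel symbols at the stage parameters:
  tau = 0.000000: gamma = (0.250000, -0.250000), gamma' = (0.000000, 0.500000); Gamma_ppp = -0.285714, Gamma_ppq = 0.000000, Gamma_pqq = 0.000000, Gamma_qpp = 0.000000, Gamma_qpq = 0.000000, Gamma_qqq = 0.000000
  tau = 0.125000: gamma = (0.255208, -0.203125), gamma' = (0.083333, 0.250000); Gamma_ppp = -0.286140, Gamma_ppq = 0.000000, Gamma_pqq = 0.000000, Gamma_qpp = 0.000000, Gamma_qpq = 0.000000, Gamma_qqq = 0.000000
  tau = 0.250000: gamma = (0.270833, -0.187500), gamma' = (0.166667, 0.000000); Gamma_ppp = -0.287425, Gamma_ppq = 0.000000, Gamma_pqq = 0.000000, Gamma_qpp = 0.000000, Gamma_qpq = 0.000000, Gamma_qqq = 0.000000
  tau = 0.375000: gamma = (0.296875, -0.203125), gamma' = (0.250000, -0.250000); Gamma_ppp = -0.289593, Gamma_ppq = 0.000000, Gamma_pqq = 0.000000, Gamma_qpp = 0.000000, Gamma_qpq = 0.000000, Gamma_qqq = 0.000000
  tau = 0.500000: gamma = (0.333333, -0.250000), gamma' = (0.333333, -0.500000); Gamma_ppp = -0.292683, Gamma_ppq = 0.000000, Gamma_pqq = 0.000000, Gamma_qpp = 0.000000, Gamma_qpq = 0.000000, Gamma_qqq = 0.000000
  tau = 0.625000: gamma = (0.380208, -0.328125), gamma' = (0.416667, -0.750000); Gamma_ppp = -0.296754, Gamma_ppq = 0.000000, Gamma_pqq = 0.000000, Gamma_qpp = 0.000000, Gamma_qpq = 0.000000, Gamma_qqq = 0.000000
  tau = 0.750000: gamma = (0.437500, -0.437500), gamma' = (0.500000, -1.000000); Gamma_ppp = -0.301887, Gamma_ppq = 0.000000, Gamma_pqq = 0.000000, Gamma_qpp = 0.000000, Gamma_qpq = 0.000000, Gamma_qqq = 0.000000
  tau = 0.875000: gamma = (0.505208, -0.578125), gamma' = (0.583333, -1.250000); Gamma_ppp = -0.308186, Gamma_ppq = 0.000000, Gamma_pqq = 0.000000, Gamma_qpp = 0.000000, Gamma_qpq = 0.000000, Gamma_qqq = 0.000000
  tau = 1.000000: gamma = (0.583333, -0.750000), gamma' = (0.666667, -1.500000); Gamma_ppp = -0.315789, Gamma_ppq = 0.000000, Gamma_pqq = 0.000000, Gamma_qpp = 0.000000, Gamma_qpq = 0.000000, Gamma_qqq = 0.000000
step 0: V^p = 1.7500, V^q = -2.0000
step 1: k1 = (0.000000, 0.000000), k2 = (0.041729, 0.000000), k3 = (0.041853, 0.000000), k4 = (0.084334, 0.000000); V <- V + (h/6)(k1 + 2k2 + 2k3 + k4): V^p = 1.7605, V^q = -2.0000
step 2: k1 = (0.084334, 0.000000), k2 = (0.128219, 0.000000), k3 = (0.128616, 0.000000), k4 = (0.174891, 0.000000); V <- V + (h/6)(k1 + 2k2 + 2k3 + k4): V^p = 1.7927, V^q = -2.0000
step 3: k1 = (0.174896, 0.000000), k2 = (0.224364, 0.000000), k3 = (0.225129, 0.000000), k4 = (0.279089, 0.000000); V <- V + (h/6)(k1 + 2k2 + 2k3 + k4): V^p = 1.8491, V^q = -2.0000
step 4: k1 = (0.279103, 0.000000), k2 = (0.338687, 0.000000), k3 = (0.340026, 0.000000), k4 = (0.407171, 0.000000); V <- V + (h/6)(k1 + 2k2 + 2k3 + k4): V^p = 1.9342, V^q = -2.0000


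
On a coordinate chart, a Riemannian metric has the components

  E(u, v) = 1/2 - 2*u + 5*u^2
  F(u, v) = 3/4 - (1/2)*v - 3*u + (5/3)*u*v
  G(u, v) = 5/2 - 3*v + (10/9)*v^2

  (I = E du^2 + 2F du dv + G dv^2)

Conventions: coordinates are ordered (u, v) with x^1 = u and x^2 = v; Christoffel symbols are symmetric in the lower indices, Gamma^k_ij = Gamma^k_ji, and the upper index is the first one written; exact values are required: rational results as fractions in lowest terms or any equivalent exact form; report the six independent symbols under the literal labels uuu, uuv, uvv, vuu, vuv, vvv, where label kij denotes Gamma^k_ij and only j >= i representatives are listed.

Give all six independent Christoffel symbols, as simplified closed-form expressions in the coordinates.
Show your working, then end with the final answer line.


E = 1/2 - 2*u + 5*u^2; F = 3/4 - (1/2)*v - 3*u + (5/3)*u*v; G = 5/2 - 3*v + (10/9)*v^2
Gamma^k_ij = (1/2) g^{kl} (d_i g_jl + d_j g_il - d_l g_ij), with g^inv = (1/(EG-F^2)) [[G, -F], [-F, E]]
first partials: E_u = -2 + 10*u, E_v = 0, F_u = -3 + (5/3)*v, F_v = -1/2 + (5/3)*u, G_u = 0, G_v = -3 + (20/9)*v
D = EG - F^2 = 11/16 - (3/4)*v - (1/2)*u + (11/36)*v^2 + (1/2)*u*v + (7/2)*u^2 - (5/9)*u*v^2 - 5*u^2*v + (25/9)*u^2*v^2
expanded: Gamma^u_uu = (G E_u - 2F F_u + F E_v)/(2D), Gamma^u_uv = (G E_v - F G_u)/(2D), Gamma^u_vv = (2G F_v - G G_u - F G_v)/(2D), Gamma^v_uu = (2E F_u - E E_v - F E_u)/(2D), Gamma^v_uv = (E G_u - F E_v)/(2D), Gamma^v_vv = (E G_v - 2F F_v + F G_u)/(2D); substitute and cancel common factors

Answer: Gamma_uuu = (400*u*v^2 - 720*u*v + 504*u - 40*v^2 + 36*v - 36)/(400*u^2*v^2 - 720*u^2*v + 504*u^2 - 80*u*v^2 + 72*u*v - 72*u + 44*v^2 - 108*v + 99), Gamma_uuv = 0, Gamma_uvv = (120*u*v - 48*u - 12*v - 18)/(400*u^2*v^2 - 720*u^2*v + 504*u^2 - 80*u*v^2 + 72*u*v - 72*u + 44*v^2 - 108*v + 99), Gamma_vuu = (120*u*v - 108*u + 48*v - 108)/(400*u^2*v^2 - 720*u^2*v + 504*u^2 - 80*u*v^2 + 72*u*v - 72*u + 44*v^2 - 108*v + 99), Gamma_vuv = 0, Gamma_vvv = (400*u^2*v - 360*u^2 - 80*u*v + 36*u + 44*v - 54)/(400*u^2*v^2 - 720*u^2*v + 504*u^2 - 80*u*v^2 + 72*u*v - 72*u + 44*v^2 - 108*v + 99)


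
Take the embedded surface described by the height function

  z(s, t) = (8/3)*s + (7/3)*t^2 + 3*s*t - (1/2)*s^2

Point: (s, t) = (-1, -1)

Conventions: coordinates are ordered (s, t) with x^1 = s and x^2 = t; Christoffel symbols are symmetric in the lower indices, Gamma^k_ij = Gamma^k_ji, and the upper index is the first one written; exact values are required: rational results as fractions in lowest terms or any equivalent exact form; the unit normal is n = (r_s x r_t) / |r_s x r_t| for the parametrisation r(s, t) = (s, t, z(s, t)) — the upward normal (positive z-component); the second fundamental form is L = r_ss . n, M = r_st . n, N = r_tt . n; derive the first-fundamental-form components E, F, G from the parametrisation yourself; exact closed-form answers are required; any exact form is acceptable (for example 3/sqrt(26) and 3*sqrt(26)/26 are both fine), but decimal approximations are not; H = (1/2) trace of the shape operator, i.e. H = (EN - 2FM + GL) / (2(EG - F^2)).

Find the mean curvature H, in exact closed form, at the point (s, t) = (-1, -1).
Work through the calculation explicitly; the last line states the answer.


z_s = 2/3, z_t = -23/3, z_ss = -1, z_st = 3, z_tt = 14/3
E = 13/9, F = -46/9, G = 538/9; answer radicand W^2 = 542/9
unnormalised second-form numerators: l = -1, m = 3, n = 14/3; L = l/sqrt(542/9), and similarly M = m/sqrt(W^2), N = n/sqrt(W^2)
H = (E*n - 2*F*m + G*l) / (2*(EG - F^2)*sqrt(W^2)); E*n - 2*F*m + G*l = -604/27, EG - F^2 = 542/9, so H = (-151/813)/sqrt(542/9)

Answer: H = -151*sqrt(542)/146882


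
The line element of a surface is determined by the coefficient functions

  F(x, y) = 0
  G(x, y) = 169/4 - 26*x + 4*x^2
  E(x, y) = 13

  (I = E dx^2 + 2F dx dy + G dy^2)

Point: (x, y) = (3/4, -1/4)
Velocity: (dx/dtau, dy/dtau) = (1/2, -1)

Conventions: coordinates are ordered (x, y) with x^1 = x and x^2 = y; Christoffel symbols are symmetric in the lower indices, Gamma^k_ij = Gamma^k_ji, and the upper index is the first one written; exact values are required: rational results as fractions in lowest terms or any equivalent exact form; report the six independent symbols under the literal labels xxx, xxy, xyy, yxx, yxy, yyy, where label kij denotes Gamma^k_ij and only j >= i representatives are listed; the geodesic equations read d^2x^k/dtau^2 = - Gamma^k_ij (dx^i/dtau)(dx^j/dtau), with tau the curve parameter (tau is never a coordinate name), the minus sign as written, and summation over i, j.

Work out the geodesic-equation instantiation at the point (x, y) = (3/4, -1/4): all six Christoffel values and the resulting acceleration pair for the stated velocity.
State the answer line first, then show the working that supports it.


Answer: Gamma_xxx = 0, Gamma_xxy = 0, Gamma_xyy = 10/13, Gamma_yxx = 0, Gamma_yxy = -2/5, Gamma_yyy = 0; accelerations (d^2x/dtau^2, d^2y/dtau^2) = (-10/13, -2/5)

E = 13, F = 0, G = 25 at the point
E_x = 0, E_y = 0, F_x = 0, F_y = 0, G_x = -20, G_y = 0
EG - F^2 = 325;  g^inv = (1/325) * [[25, 0], [0, 13]]
first-kind symbols [ij,l] = (1/2)(d_i g_jl + d_j g_il - d_l g_ij): [xx,x] = E_x/2 = 0, [xx,y] = F_x - E_y/2 = 0, [xy,x] = E_y/2 = 0, [xy,y] = G_x/2 = -10, [yy,x] = F_y - G_x/2 = 10, [yy,y] = G_y/2 = 0
Gamma^x_ij = (G*[ij,x] - F*[ij,y])/(EG - F^2), Gamma^y_ij = (E*[ij,y] - F*[ij,x])/(EG - F^2)
Gamma_xxx = 0, Gamma_xxy = 0, Gamma_xyy = 10/13, Gamma_yxx = 0, Gamma_yxy = -2/5, Gamma_yyy = 0
d^2x/dtau^2 = -(Gamma_xxx*(1/2)^2 + 2*Gamma_xxy*(1/2)*(-1) + Gamma_xyy*(-1)^2) = -10/13
d^2y/dtau^2 = -(Gamma_yxx*(1/2)^2 + 2*Gamma_yxy*(1/2)*(-1) + Gamma_yyy*(-1)^2) = -2/5


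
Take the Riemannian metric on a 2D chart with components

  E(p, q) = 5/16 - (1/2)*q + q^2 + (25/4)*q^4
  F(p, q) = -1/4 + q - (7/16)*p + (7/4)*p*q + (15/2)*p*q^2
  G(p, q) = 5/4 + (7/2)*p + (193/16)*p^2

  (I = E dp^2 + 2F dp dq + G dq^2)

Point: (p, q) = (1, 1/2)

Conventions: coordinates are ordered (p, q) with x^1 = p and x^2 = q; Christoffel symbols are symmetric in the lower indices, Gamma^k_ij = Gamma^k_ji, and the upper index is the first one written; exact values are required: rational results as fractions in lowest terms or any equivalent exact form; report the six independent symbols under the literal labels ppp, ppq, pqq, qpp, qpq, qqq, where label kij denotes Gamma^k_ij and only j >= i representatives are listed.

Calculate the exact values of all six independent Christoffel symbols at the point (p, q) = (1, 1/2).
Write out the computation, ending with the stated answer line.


E = 45/64, F = 41/16, G = 269/16 at the point
E_p = 0, E_q = 29/8, F_p = 37/16, F_q = 41/4, G_p = 221/8, G_q = 0
EG - F^2 = 5381/1024;  g^inv = (1024/5381) * [[269/16, -41/16], [-41/16, 45/64]]
first-kind symbols [ij,l] = (1/2)(d_i g_jl + d_j g_il - d_l g_ij): [pp,p] = E_p/2 = 0, [pp,q] = F_p - E_q/2 = 1/2, [pq,p] = E_q/2 = 29/16, [pq,q] = G_p/2 = 221/16, [qq,p] = F_q - G_p/2 = -57/16, [qq,q] = G_q/2 = 0
Gamma^p_ij = (G*[ij,p] - F*[ij,q])/(EG - F^2), Gamma^q_ij = (E*[ij,q] - F*[ij,p])/(EG - F^2)

Answer: Gamma_ppp = -1312/5381, Gamma_ppq = -5040/5381, Gamma_pqq = -61332/5381, Gamma_qpp = 360/5381, Gamma_qpq = 5189/5381, Gamma_qqq = 9348/5381


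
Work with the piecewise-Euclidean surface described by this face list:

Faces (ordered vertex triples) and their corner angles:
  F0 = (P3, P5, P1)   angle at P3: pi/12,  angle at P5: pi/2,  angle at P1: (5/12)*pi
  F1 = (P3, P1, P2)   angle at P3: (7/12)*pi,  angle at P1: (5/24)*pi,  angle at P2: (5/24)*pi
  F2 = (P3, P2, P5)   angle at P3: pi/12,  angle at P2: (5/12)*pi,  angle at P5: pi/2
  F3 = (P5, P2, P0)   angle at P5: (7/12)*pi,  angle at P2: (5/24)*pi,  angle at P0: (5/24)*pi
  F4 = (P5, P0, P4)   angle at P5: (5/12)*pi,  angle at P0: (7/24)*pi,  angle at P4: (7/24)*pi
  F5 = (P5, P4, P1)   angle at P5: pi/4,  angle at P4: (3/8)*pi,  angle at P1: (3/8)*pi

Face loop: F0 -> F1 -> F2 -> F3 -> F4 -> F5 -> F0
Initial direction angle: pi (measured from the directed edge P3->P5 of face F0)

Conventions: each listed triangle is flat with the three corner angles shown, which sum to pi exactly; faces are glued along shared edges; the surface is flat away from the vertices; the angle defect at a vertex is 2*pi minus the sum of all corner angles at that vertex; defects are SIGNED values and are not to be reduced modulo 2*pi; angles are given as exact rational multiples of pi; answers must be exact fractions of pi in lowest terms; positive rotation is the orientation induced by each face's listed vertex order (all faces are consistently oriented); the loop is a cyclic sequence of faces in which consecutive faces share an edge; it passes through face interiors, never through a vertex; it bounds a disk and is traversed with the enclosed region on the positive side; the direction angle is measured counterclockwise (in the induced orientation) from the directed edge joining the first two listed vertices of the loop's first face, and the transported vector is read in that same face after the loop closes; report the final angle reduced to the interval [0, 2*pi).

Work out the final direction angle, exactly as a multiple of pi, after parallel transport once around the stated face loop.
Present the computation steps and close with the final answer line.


enclosed vertex P3: corner angles sum to (3/4)*pi, defect = 2*pi - (3/4)*pi = (5/4)*pi
enclosed vertex P5: corner angles sum to (9/4)*pi, defect = 2*pi - (9/4)*pi = -pi/4
adding the enclosed defects to the starting angle (mod 2*pi, induced orientation) gives the holonomy
final angle = pi + pi = 0 (mod 2*pi)

Answer: final direction angle = 0


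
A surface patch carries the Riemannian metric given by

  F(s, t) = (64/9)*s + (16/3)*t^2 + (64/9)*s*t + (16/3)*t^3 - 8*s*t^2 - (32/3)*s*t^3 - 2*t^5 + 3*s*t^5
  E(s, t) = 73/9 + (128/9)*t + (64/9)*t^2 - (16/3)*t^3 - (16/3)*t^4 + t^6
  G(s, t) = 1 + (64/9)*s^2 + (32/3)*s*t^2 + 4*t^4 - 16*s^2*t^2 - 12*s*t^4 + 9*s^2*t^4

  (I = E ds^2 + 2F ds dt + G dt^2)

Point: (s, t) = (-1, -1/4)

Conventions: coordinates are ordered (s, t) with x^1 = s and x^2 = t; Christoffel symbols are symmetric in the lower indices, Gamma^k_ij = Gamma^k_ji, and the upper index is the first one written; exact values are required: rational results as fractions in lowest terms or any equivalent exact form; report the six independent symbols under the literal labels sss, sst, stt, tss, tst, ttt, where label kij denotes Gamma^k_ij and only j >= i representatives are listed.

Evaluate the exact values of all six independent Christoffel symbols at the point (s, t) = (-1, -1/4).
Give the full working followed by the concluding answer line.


E = 20737/4096, F = -4859/1024, G = 15073/2304 at the point
E_s = 0, E_t = 5117/512, F_s = 5117/1024, F_t = -25057/2304, G_s = -13447/1152, G_t = 565/48
EG - F^2 = 390937/36864;  g^inv = (36864/390937) * [[15073/2304, 4859/1024], [4859/1024, 20737/4096]]
first-kind symbols [ij,l] = (1/2)(d_i g_jl + d_j g_il - d_l g_ij): [ss,s] = E_s/2 = 0, [ss,t] = F_s - E_t/2 = 0, [st,s] = E_t/2 = 5117/1024, [st,t] = G_s/2 = -13447/2304, [tt,s] = F_t - G_s/2 = -645/128, [tt,t] = G_t/2 = 565/96
Gamma^s_ij = (G*[ij,s] - F*[ij,t])/(EG - F^2), Gamma^t_ij = (E*[ij,t] - F*[ij,s])/(EG - F^2)

Answer: Gamma_sss = 0, Gamma_sst = 184212/390937, Gamma_stt = -185760/390937, Gamma_tss = 0, Gamma_tst = -215152/390937, Gamma_ttt = 216960/390937


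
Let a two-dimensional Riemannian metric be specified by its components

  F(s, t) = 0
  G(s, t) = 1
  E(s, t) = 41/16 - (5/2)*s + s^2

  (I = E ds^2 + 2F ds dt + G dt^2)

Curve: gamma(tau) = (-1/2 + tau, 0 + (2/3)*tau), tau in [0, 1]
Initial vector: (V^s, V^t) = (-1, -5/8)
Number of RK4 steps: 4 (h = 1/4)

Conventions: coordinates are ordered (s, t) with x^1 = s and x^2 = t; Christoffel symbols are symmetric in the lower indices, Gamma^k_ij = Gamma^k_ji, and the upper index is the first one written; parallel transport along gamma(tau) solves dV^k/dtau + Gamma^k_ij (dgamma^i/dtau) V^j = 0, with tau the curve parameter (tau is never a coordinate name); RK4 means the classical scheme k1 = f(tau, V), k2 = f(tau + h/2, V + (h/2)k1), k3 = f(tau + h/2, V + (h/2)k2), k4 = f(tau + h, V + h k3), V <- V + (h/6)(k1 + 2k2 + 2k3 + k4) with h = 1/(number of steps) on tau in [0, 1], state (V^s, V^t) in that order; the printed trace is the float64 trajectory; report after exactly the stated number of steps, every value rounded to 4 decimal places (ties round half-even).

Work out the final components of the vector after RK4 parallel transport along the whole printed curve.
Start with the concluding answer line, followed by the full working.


Answer: V^s = -1.6124, V^t = -0.6250

gamma'(tau) = (1, 2/3); f(tau, V)^k = -Gamma^k_ij(gamma(tau)) gamma'^i(tau) V^j; h = 1/4; intermediate values shown to 6 dp
curve data and Christoffel symbols at the stage parameters:
  tau = 0.000000: gamma = (-0.500000, 0.000000), gamma' = (1.000000, 0.666667); Gamma_sss = -0.430769, Gamma_sst = 0.000000, Gamma_stt = 0.000000, Gamma_tss = 0.000000, Gamma_tst = 0.000000, Gamma_ttt = 0.000000
  tau = 0.125000: gamma = (-0.375000, 0.083333), gamma' = (1.000000, 0.666667); Gamma_sss = -0.446352, Gamma_sst = 0.000000, Gamma_stt = 0.000000, Gamma_tss = 0.000000, Gamma_tst = 0.000000, Gamma_ttt = 0.000000
  tau = 0.250000: gamma = (-0.250000, 0.166667), gamma' = (1.000000, 0.666667); Gamma_sss = -0.461538, Gamma_sst = 0.000000, Gamma_stt = 0.000000, Gamma_tss = 0.000000, Gamma_tst = 0.000000, Gamma_ttt = 0.000000
  tau = 0.375000: gamma = (-0.125000, 0.250000), gamma' = (1.000000, 0.666667); Gamma_sss = -0.475676, Gamma_sst = 0.000000, Gamma_stt = 0.000000, Gamma_tss = 0.000000, Gamma_tst = 0.000000, Gamma_ttt = 0.000000
  tau = 0.500000: gamma = (0.000000, 0.333333), gamma' = (1.000000, 0.666667); Gamma_sss = -0.487805, Gamma_sst = 0.000000, Gamma_stt = 0.000000, Gamma_tss = 0.000000, Gamma_tst = 0.000000, Gamma_ttt = 0.000000
  tau = 0.625000: gamma = (0.125000, 0.416667), gamma' = (1.000000, 0.666667); Gamma_sss = -0.496552, Gamma_sst = 0.000000, Gamma_stt = 0.000000, Gamma_tss = 0.000000, Gamma_tst = 0.000000, Gamma_ttt = 0.000000
  tau = 0.750000: gamma = (0.250000, 0.500000), gamma' = (1.000000, 0.666667); Gamma_sss = -0.500000, Gamma_sst = 0.000000, Gamma_stt = 0.000000, Gamma_tss = 0.000000, Gamma_tst = 0.000000, Gamma_ttt = 0.000000
  tau = 0.875000: gamma = (0.375000, 0.583333), gamma' = (1.000000, 0.666667); Gamma_sss = -0.495575, Gamma_sst = 0.000000, Gamma_stt = 0.000000, Gamma_tss = 0.000000, Gamma_tst = 0.000000, Gamma_ttt = 0.000000
  tau = 1.000000: gamma = (0.500000, 0.666667), gamma' = (1.000000, 0.666667); Gamma_sss = -0.480000, Gamma_sst = 0.000000, Gamma_stt = 0.000000, Gamma_tss = 0.000000, Gamma_tst = 0.000000, Gamma_ttt = 0.000000
step 0: V^s = -1.0000, V^t = -0.6250
step 1: k1 = (-0.430769, 0.000000), k2 = (-0.470386, 0.000000), k3 = (-0.472597, 0.000000), k4 = (-0.516069, 0.000000); V <- V + (h/6)(k1 + 2k2 + 2k3 + k4): V^s = -1.1180, V^t = -0.6250
step 2: k1 = (-0.516015, 0.000000), k2 = (-0.562503, 0.000000), k3 = (-0.565267, 0.000000), k4 = (-0.614317, 0.000000); V <- V + (h/6)(k1 + 2k2 + 2k3 + k4): V^s = -1.2591, V^t = -0.6250
step 3: k1 = (-0.614201, 0.000000), k2 = (-0.663337, 0.000000), k3 = (-0.666387, 0.000000), k4 = (-0.712854, 0.000000); V <- V + (h/6)(k1 + 2k2 + 2k3 + k4): V^s = -1.4252, V^t = -0.6250
step 4: k1 = (-0.712608, 0.000000), k2 = (-0.750446, 0.000000), k3 = (-0.752789, 0.000000), k4 = (-0.774438, 0.000000); V <- V + (h/6)(k1 + 2k2 + 2k3 + k4): V^s = -1.6124, V^t = -0.6250


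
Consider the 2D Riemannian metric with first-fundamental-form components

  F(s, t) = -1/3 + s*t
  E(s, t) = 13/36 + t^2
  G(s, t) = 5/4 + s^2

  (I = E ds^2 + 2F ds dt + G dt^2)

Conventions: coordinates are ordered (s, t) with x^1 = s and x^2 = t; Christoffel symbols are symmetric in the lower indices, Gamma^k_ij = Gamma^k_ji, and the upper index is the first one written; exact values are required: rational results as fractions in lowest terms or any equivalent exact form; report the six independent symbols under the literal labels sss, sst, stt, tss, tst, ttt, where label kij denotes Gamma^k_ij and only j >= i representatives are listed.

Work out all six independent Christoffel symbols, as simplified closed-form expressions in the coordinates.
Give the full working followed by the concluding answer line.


E = 13/36 + t^2; F = -1/3 + s*t; G = 5/4 + s^2
Gamma^k_ij = (1/2) g^{kl} (d_i g_jl + d_j g_il - d_l g_ij), with g^inv = (1/(EG-F^2)) [[G, -F], [-F, E]]
first partials: E_s = 0, E_t = 2*t, F_s = t, F_t = s, G_s = 2*s, G_t = 0
D = EG - F^2 = 49/144 + (5/4)*t^2 + (2/3)*s*t + (13/36)*s^2
expanded: Gamma^s_ss = (G E_s - 2F F_s + F E_t)/(2D), Gamma^s_st = (G E_t - F G_s)/(2D), Gamma^s_tt = (2G F_t - G G_s - F G_t)/(2D), Gamma^t_ss = (2E F_s - E E_t - F E_s)/(2D), Gamma^t_st = (E G_s - F E_t)/(2D), Gamma^t_tt = (E G_t - 2F F_t + F G_s)/(2D); substitute and cancel common factors

Answer: Gamma_sss = 0, Gamma_sst = (48*s + 180*t)/(52*s^2 + 96*s*t + 180*t^2 + 49), Gamma_stt = 0, Gamma_tss = 0, Gamma_tst = (52*s + 48*t)/(52*s^2 + 96*s*t + 180*t^2 + 49), Gamma_ttt = 0


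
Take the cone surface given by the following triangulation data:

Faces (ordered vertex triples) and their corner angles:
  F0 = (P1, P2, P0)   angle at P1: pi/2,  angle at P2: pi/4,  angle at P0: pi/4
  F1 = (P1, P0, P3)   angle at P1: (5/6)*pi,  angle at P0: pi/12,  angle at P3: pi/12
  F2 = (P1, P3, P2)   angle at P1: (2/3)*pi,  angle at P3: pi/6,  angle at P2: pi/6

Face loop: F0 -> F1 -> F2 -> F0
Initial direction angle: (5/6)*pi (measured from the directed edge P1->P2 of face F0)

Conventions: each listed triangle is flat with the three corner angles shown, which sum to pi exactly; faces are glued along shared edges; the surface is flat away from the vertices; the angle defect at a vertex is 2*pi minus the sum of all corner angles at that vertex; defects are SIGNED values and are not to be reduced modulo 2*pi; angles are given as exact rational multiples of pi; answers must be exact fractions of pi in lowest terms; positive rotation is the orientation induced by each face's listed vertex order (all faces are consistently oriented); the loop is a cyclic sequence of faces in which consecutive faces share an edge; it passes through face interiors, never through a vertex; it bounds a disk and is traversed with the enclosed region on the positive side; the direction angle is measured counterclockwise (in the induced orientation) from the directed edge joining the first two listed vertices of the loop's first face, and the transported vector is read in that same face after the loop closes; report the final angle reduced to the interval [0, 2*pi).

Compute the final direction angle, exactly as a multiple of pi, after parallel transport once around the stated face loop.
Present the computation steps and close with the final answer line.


enclosed vertex P1: corner angles sum to 2*pi, defect = 2*pi - 2*pi = 0
the final direction is the initial angle plus the enclosed defects, taken mod 2*pi in the induced orientation
final angle = (5/6)*pi + 0 = (5/6)*pi (mod 2*pi)

Answer: final direction angle = (5/6)*pi


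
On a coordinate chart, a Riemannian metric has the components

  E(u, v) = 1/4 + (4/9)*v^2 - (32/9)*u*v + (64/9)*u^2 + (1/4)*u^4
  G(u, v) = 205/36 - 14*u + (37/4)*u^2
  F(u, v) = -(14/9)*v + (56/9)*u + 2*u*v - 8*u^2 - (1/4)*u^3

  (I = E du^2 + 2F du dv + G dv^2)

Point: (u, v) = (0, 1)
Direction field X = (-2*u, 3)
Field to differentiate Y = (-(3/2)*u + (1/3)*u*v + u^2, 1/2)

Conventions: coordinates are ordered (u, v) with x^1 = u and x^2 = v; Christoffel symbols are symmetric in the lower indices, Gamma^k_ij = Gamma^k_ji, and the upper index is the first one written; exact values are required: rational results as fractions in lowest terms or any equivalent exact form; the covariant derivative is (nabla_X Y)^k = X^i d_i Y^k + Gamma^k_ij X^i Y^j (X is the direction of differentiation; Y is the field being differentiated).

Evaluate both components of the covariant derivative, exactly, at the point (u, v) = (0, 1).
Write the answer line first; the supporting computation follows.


Answer: (nabla_X Y)^u = 20090/663, (nabla_X Y)^v = 5488/663

E = 25/36, F = -14/9, G = 205/36 at the point
E_u = -32/9, E_v = 8/9, F_u = 74/9, F_v = -14/9, G_u = -14, G_v = 0
EG - F^2 = 221/144;  g^inv = (144/221) * [[205/36, 14/9], [14/9, 25/36]]
first-kind symbols [ij,l] = (1/2)(d_i g_jl + d_j g_il - d_l g_ij): [uu,u] = E_u/2 = -16/9, [uu,v] = F_u - E_v/2 = 70/9, [uv,u] = E_v/2 = 4/9, [uv,v] = G_u/2 = -7, [vv,u] = F_v - G_u/2 = 49/9, [vv,v] = G_v/2 = 0
Gamma^u_ij = (G*[ij,u] - F*[ij,v])/(EG - F^2), Gamma^v_ij = (E*[ij,v] - F*[ij,u])/(EG - F^2)
Gamma_uuu = 2560/1989, Gamma_uuv = -10832/1989, Gamma_uvv = 40180/1989, Gamma_vuu = 3416/1989, Gamma_vuv = -5404/1989, Gamma_vvv = 10976/1989
X = (0, 3), Y = (0, 1/2) at the point


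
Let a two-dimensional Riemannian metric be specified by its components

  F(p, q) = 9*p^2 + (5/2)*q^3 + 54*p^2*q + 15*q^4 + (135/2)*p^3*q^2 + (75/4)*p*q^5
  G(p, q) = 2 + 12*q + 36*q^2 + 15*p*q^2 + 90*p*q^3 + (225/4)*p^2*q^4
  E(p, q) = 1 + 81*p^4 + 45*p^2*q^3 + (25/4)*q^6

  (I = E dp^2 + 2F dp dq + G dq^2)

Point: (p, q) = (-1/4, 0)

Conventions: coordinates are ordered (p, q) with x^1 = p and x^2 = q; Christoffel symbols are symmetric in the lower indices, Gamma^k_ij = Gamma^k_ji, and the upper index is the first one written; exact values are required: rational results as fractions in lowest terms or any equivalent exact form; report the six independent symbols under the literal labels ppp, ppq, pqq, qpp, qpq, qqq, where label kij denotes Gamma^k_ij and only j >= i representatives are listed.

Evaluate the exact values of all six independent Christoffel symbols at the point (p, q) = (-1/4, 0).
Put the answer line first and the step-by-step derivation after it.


Answer: Gamma_ppp = -648/593, Gamma_ppq = 0, Gamma_pqq = 864/593, Gamma_qpp = -1152/593, Gamma_qpq = 0, Gamma_qqq = 1536/593

E = 337/256, F = 9/16, G = 2 at the point
E_p = -81/16, E_q = 0, F_p = -9/2, F_q = 27/8, G_p = 0, G_q = 12
EG - F^2 = 593/256;  g^inv = (256/593) * [[2, -9/16], [-9/16, 337/256]]
first-kind symbols [ij,l] = (1/2)(d_i g_jl + d_j g_il - d_l g_ij): [pp,p] = E_p/2 = -81/32, [pp,q] = F_p - E_q/2 = -9/2, [pq,p] = E_q/2 = 0, [pq,q] = G_p/2 = 0, [qq,p] = F_q - G_p/2 = 27/8, [qq,q] = G_q/2 = 6
Gamma^p_ij = (G*[ij,p] - F*[ij,q])/(EG - F^2), Gamma^q_ij = (E*[ij,q] - F*[ij,p])/(EG - F^2)


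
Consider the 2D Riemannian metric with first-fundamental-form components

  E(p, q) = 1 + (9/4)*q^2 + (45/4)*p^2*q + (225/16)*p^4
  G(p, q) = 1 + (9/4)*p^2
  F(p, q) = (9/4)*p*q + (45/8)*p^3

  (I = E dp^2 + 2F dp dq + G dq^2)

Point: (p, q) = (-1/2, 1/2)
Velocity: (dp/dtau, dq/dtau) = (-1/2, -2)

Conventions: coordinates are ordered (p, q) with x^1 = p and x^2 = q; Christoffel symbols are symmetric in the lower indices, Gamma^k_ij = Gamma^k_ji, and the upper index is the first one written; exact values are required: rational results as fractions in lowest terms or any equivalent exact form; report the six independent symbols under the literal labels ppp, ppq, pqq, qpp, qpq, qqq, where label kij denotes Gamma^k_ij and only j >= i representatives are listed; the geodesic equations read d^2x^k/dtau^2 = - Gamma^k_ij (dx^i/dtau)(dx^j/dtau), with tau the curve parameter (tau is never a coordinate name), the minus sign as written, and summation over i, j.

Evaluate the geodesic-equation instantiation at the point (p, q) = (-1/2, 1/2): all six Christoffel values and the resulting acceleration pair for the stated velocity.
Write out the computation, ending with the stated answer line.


E = 985/256, F = -81/64, G = 25/16 at the point
E_p = -405/32, E_q = 81/16, F_p = 171/32, F_q = -9/8, G_p = -9/4, G_q = 0
EG - F^2 = 1129/256;  g^inv = (256/1129) * [[25/16, 81/64], [81/64, 985/256]]
first-kind symbols [ij,l] = (1/2)(d_i g_jl + d_j g_il - d_l g_ij): [pp,p] = E_p/2 = -405/64, [pp,q] = F_p - E_q/2 = 45/16, [pq,p] = E_q/2 = 81/32, [pq,q] = G_p/2 = -9/8, [qq,p] = F_q - G_p/2 = 0, [qq,q] = G_q/2 = 0
Gamma^p_ij = (G*[ij,p] - F*[ij,q])/(EG - F^2), Gamma^q_ij = (E*[ij,q] - F*[ij,p])/(EG - F^2)
Gamma_ppp = -1620/1129, Gamma_ppq = 648/1129, Gamma_pqq = 0, Gamma_qpp = 720/1129, Gamma_qpq = -288/1129, Gamma_qqq = 0
d^2p/dtau^2 = -(Gamma_ppp*(-1/2)^2 + 2*Gamma_ppq*(-1/2)*(-2) + Gamma_pqq*(-2)^2) = -891/1129
d^2q/dtau^2 = -(Gamma_qpp*(-1/2)^2 + 2*Gamma_qpq*(-1/2)*(-2) + Gamma_qqq*(-2)^2) = 396/1129

Answer: Gamma_ppp = -1620/1129, Gamma_ppq = 648/1129, Gamma_pqq = 0, Gamma_qpp = 720/1129, Gamma_qpq = -288/1129, Gamma_qqq = 0; accelerations (d^2p/dtau^2, d^2q/dtau^2) = (-891/1129, 396/1129)


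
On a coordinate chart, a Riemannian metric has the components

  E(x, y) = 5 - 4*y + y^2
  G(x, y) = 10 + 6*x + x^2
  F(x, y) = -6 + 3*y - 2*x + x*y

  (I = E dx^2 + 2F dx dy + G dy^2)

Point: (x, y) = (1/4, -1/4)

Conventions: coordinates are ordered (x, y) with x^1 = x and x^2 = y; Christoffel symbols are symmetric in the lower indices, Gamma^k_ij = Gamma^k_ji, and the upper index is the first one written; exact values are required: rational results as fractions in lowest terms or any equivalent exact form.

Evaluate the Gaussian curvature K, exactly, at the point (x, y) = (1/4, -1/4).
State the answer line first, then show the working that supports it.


Answer: K = -64/17689

E = 97/16, F = -117/16, G = 185/16, EG - F^2 = 133/8 at the point
E_x = 0, E_y = -9/2, F_x = -9/4, F_y = 13/4, G_x = 13/2, G_y = 0
E_yy = 2, F_xy = 1, G_xx = 2
K follows from Brioschi's formula, (det M1 - det M2)/(EG - F^2)^2.
M1 = [[-E_yy/2 + F_xy - G_xx/2, E_x/2, F_x - E_y/2], [F_y - G_x/2, E, F], [G_y/2, F, G]] = [[-1, 0, 0], [0, 97/16, -117/16], [0, -117/16, 185/16]]; det M1 = -133/8
M2 = [[0, E_y/2, G_x/2], [E_y/2, E, F], [G_x/2, F, G]] = [[0, -9/4, 13/4], [-9/4, 97/16, -117/16], [13/4, -117/16, 185/16]]; det M2 = -125/8
det M1 - det M2 = -1; K = -1 / (133/8)^2 = -64/17689


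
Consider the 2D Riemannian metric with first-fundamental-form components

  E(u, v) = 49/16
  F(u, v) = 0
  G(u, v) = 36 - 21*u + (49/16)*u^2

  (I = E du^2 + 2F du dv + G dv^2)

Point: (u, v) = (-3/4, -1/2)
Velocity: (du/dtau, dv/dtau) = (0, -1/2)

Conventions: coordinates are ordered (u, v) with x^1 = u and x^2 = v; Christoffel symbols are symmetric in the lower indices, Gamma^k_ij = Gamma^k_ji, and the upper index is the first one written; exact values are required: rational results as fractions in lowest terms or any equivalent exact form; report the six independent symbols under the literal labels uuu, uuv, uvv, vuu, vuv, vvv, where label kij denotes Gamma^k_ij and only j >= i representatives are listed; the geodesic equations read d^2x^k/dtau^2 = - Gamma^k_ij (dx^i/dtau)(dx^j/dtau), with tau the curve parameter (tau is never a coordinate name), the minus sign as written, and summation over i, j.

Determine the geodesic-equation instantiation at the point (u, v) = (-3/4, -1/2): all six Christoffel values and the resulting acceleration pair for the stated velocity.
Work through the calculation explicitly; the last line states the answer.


E = 49/16, F = 0, G = 13689/256 at the point
E_u = 0, E_v = 0, F_u = 0, F_v = 0, G_u = -819/32, G_v = 0
EG - F^2 = 670761/4096;  g^inv = (4096/670761) * [[13689/256, 0], [0, 49/16]]
first-kind symbols [ij,l] = (1/2)(d_i g_jl + d_j g_il - d_l g_ij): [uu,u] = E_u/2 = 0, [uu,v] = F_u - E_v/2 = 0, [uv,u] = E_v/2 = 0, [uv,v] = G_u/2 = -819/64, [vv,u] = F_v - G_u/2 = 819/64, [vv,v] = G_v/2 = 0
Gamma^u_ij = (G*[ij,u] - F*[ij,v])/(EG - F^2), Gamma^v_ij = (E*[ij,v] - F*[ij,u])/(EG - F^2)
Gamma_uuu = 0, Gamma_uuv = 0, Gamma_uvv = 117/28, Gamma_vuu = 0, Gamma_vuv = -28/117, Gamma_vvv = 0
d^2u/dtau^2 = -(Gamma_uuu*(0)^2 + 2*Gamma_uuv*(0)*(-1/2) + Gamma_uvv*(-1/2)^2) = -117/112
d^2v/dtau^2 = -(Gamma_vuu*(0)^2 + 2*Gamma_vuv*(0)*(-1/2) + Gamma_vvv*(-1/2)^2) = 0

Answer: Gamma_uuu = 0, Gamma_uuv = 0, Gamma_uvv = 117/28, Gamma_vuu = 0, Gamma_vuv = -28/117, Gamma_vvv = 0; accelerations (d^2u/dtau^2, d^2v/dtau^2) = (-117/112, 0)


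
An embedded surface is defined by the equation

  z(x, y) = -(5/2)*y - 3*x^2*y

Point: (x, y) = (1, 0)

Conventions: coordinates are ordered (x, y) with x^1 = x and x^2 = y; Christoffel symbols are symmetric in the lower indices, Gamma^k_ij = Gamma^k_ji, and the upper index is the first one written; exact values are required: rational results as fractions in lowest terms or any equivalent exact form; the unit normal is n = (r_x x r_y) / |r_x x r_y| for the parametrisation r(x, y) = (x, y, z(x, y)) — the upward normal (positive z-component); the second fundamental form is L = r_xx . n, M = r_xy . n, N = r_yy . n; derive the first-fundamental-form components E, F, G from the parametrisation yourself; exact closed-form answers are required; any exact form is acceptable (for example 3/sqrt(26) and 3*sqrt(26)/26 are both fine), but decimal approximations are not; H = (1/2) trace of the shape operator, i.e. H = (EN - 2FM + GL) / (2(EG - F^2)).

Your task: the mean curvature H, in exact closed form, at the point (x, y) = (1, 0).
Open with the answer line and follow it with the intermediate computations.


Answer: H = 0

z_x = 0, z_y = -11/2, z_xx = 0, z_xy = -6, z_yy = 0
E = 1, F = 0, G = 125/4; answer radicand W^2 = 125/4
unnormalised second-form numerators: l = 0, m = -6, n = 0; L = l/sqrt(125/4), and similarly M = m/sqrt(W^2), N = n/sqrt(W^2)
H = (E*n - 2*F*m + G*l) / (2*(EG - F^2)*sqrt(W^2)); E*n - 2*F*m + G*l = 0, EG - F^2 = 125/4, so H = (0)/sqrt(125/4)


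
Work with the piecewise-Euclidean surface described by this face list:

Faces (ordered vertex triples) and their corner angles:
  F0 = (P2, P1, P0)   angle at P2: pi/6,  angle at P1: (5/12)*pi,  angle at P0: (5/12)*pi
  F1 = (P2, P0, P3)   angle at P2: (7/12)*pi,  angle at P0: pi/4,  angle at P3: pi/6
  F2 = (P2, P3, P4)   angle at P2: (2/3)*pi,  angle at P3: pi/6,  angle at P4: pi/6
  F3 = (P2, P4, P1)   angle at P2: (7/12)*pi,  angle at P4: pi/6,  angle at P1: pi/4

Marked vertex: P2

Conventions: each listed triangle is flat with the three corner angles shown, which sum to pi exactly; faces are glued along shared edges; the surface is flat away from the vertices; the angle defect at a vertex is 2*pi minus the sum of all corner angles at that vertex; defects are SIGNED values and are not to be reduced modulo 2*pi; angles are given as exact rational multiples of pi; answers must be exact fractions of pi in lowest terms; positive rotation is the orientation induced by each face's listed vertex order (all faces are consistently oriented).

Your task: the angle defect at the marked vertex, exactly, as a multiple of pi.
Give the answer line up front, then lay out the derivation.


Answer: defect(P2) = 0

Sum of corner angles at P2: 2*pi
defect = 2*pi - 2*pi


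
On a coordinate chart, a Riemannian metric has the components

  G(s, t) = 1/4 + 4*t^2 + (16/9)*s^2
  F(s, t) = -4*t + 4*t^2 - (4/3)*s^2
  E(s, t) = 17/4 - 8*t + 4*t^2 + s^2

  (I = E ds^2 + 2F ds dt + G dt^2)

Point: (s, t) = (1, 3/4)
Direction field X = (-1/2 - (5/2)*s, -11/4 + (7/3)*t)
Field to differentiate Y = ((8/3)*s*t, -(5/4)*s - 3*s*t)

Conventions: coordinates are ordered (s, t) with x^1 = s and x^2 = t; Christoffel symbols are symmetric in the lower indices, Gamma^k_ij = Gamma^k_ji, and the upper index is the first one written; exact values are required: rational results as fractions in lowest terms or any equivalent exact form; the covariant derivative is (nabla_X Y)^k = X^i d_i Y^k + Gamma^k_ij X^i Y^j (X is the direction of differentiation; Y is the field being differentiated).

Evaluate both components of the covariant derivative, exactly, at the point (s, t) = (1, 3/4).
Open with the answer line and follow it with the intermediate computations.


Answer: (nabla_X Y)^s = -3248/2691, (nabla_X Y)^t = 45671/1794

E = 3/2, F = -25/12, G = 77/18 at the point
E_s = 2, E_t = -2, F_s = -8/3, F_t = 2, G_s = 32/9, G_t = 6
EG - F^2 = 299/144;  g^inv = (144/299) * [[77/18, 25/12], [25/12, 3/2]]
first-kind symbols [ij,l] = (1/2)(d_i g_jl + d_j g_il - d_l g_ij): [ss,s] = E_s/2 = 1, [ss,t] = F_s - E_t/2 = -5/3, [st,s] = E_t/2 = -1, [st,t] = G_s/2 = 16/9, [tt,s] = F_t - G_s/2 = 2/9, [tt,t] = G_t/2 = 3
Gamma^s_ij = (G*[ij,s] - F*[ij,t])/(EG - F^2), Gamma^t_ij = (E*[ij,t] - F*[ij,s])/(EG - F^2)
Gamma_sss = 116/299, Gamma_sst = -248/897, Gamma_stt = 9332/2691, Gamma_tss = -60/299, Gamma_tst = 84/299, Gamma_ttt = 2144/897
X = (-3, -1), Y = (2, -7/2) at the point


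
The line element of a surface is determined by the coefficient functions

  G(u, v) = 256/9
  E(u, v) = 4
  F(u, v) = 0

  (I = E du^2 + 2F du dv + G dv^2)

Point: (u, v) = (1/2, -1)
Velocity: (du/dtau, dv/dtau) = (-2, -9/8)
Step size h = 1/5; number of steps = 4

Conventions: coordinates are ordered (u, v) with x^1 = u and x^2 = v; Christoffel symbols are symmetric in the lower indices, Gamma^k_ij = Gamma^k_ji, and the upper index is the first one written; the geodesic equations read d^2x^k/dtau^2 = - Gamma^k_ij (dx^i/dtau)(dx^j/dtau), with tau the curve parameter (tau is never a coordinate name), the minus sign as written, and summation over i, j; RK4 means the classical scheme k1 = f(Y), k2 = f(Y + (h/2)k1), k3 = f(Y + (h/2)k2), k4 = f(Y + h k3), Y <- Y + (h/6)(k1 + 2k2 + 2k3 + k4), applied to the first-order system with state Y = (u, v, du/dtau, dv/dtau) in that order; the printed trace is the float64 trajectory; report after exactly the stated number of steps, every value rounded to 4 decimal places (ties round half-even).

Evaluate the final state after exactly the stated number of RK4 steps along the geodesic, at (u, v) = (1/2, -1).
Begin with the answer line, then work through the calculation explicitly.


Answer: u = -1.1000, v = -1.9000, du/dtau = -2.0000, dv/dtau = -1.1250

f(Y) = (du/dtau, dv/dtau, -Gamma^u_ij Y'^i Y'^j, -Gamma^v_ij Y'^i Y'^j) with the Gammas evaluated at the stage position; h = 0.200000; intermediate values shown to 6 dp
step 0: u = 0.5000, v = -1.0000, du/dtau = -2.0000, dv/dtau = -1.1250
step 1:
  k1: at (u, v) = (0.500000, -1.000000), (du/dtau, dv/dtau) = (-2.000000, -1.125000); Gamma_uuu = 0.000000, Gamma_uuv = 0.000000, Gamma_uvv = 0.000000, Gamma_vuu = 0.000000, Gamma_vuv = 0.000000, Gamma_vvv = 0.000000; k1 = (-2.000000, -1.125000, 0.000000, 0.000000)
  k2: at (u, v) = (0.300000, -1.112500), (du/dtau, dv/dtau) = (-2.000000, -1.125000); Gamma_uuu = 0.000000, Gamma_uuv = 0.000000, Gamma_uvv = 0.000000, Gamma_vuu = 0.000000, Gamma_vuv = 0.000000, Gamma_vvv = 0.000000; k2 = (-2.000000, -1.125000, 0.000000, 0.000000)
  k3: at (u, v) = (0.300000, -1.112500), (du/dtau, dv/dtau) = (-2.000000, -1.125000); Gamma_uuu = 0.000000, Gamma_uuv = 0.000000, Gamma_uvv = 0.000000, Gamma_vuu = 0.000000, Gamma_vuv = 0.000000, Gamma_vvv = 0.000000; k3 = (-2.000000, -1.125000, 0.000000, 0.000000)
  k4: at (u, v) = (0.100000, -1.225000), (du/dtau, dv/dtau) = (-2.000000, -1.125000); Gamma_uuu = 0.000000, Gamma_uuv = 0.000000, Gamma_uvv = 0.000000, Gamma_vuu = 0.000000, Gamma_vuv = 0.000000, Gamma_vvv = 0.000000; k4 = (-2.000000, -1.125000, 0.000000, 0.000000)
  Y <- Y + (h/6)(k1 + 2k2 + 2k3 + k4): u = 0.1000, v = -1.2250, du/dtau = -2.0000, dv/dtau = -1.1250
step 2:
  k1: at (u, v) = (0.100000, -1.225000), (du/dtau, dv/dtau) = (-2.000000, -1.125000); Gamma_uuu = 0.000000, Gamma_uuv = 0.000000, Gamma_uvv = 0.000000, Gamma_vuu = 0.000000, Gamma_vuv = 0.000000, Gamma_vvv = 0.000000; k1 = (-2.000000, -1.125000, 0.000000, 0.000000)
  k2: at (u, v) = (-0.100000, -1.337500), (du/dtau, dv/dtau) = (-2.000000, -1.125000); Gamma_uuu = 0.000000, Gamma_uuv = 0.000000, Gamma_uvv = 0.000000, Gamma_vuu = 0.000000, Gamma_vuv = 0.000000, Gamma_vvv = 0.000000; k2 = (-2.000000, -1.125000, 0.000000, 0.000000)
  k3: at (u, v) = (-0.100000, -1.337500), (du/dtau, dv/dtau) = (-2.000000, -1.125000); Gamma_uuu = 0.000000, Gamma_uuv = 0.000000, Gamma_uvv = 0.000000, Gamma_vuu = 0.000000, Gamma_vuv = 0.000000, Gamma_vvv = 0.000000; k3 = (-2.000000, -1.125000, 0.000000, 0.000000)
  k4: at (u, v) = (-0.300000, -1.450000), (du/dtau, dv/dtau) = (-2.000000, -1.125000); Gamma_uuu = 0.000000, Gamma_uuv = 0.000000, Gamma_uvv = 0.000000, Gamma_vuu = 0.000000, Gamma_vuv = 0.000000, Gamma_vvv = 0.000000; k4 = (-2.000000, -1.125000, 0.000000, 0.000000)
  Y <- Y + (h/6)(k1 + 2k2 + 2k3 + k4): u = -0.3000, v = -1.4500, du/dtau = -2.0000, dv/dtau = -1.1250
step 3:
  k1: at (u, v) = (-0.300000, -1.450000), (du/dtau, dv/dtau) = (-2.000000, -1.125000); Gamma_uuu = 0.000000, Gamma_uuv = 0.000000, Gamma_uvv = 0.000000, Gamma_vuu = 0.000000, Gamma_vuv = 0.000000, Gamma_vvv = 0.000000; k1 = (-2.000000, -1.125000, 0.000000, 0.000000)
  k2: at (u, v) = (-0.500000, -1.562500), (du/dtau, dv/dtau) = (-2.000000, -1.125000); Gamma_uuu = 0.000000, Gamma_uuv = 0.000000, Gamma_uvv = 0.000000, Gamma_vuu = 0.000000, Gamma_vuv = 0.000000, Gamma_vvv = 0.000000; k2 = (-2.000000, -1.125000, 0.000000, 0.000000)
  k3: at (u, v) = (-0.500000, -1.562500), (du/dtau, dv/dtau) = (-2.000000, -1.125000); Gamma_uuu = 0.000000, Gamma_uuv = 0.000000, Gamma_uvv = 0.000000, Gamma_vuu = 0.000000, Gamma_vuv = 0.000000, Gamma_vvv = 0.000000; k3 = (-2.000000, -1.125000, 0.000000, 0.000000)
  k4: at (u, v) = (-0.700000, -1.675000), (du/dtau, dv/dtau) = (-2.000000, -1.125000); Gamma_uuu = 0.000000, Gamma_uuv = 0.000000, Gamma_uvv = 0.000000, Gamma_vuu = 0.000000, Gamma_vuv = 0.000000, Gamma_vvv = 0.000000; k4 = (-2.000000, -1.125000, 0.000000, 0.000000)
  Y <- Y + (h/6)(k1 + 2k2 + 2k3 + k4): u = -0.7000, v = -1.6750, du/dtau = -2.0000, dv/dtau = -1.1250
step 4:
  k1: at (u, v) = (-0.700000, -1.675000), (du/dtau, dv/dtau) = (-2.000000, -1.125000); Gamma_uuu = 0.000000, Gamma_uuv = 0.000000, Gamma_uvv = 0.000000, Gamma_vuu = 0.000000, Gamma_vuv = 0.000000, Gamma_vvv = 0.000000; k1 = (-2.000000, -1.125000, 0.000000, 0.000000)
  k2: at (u, v) = (-0.900000, -1.787500), (du/dtau, dv/dtau) = (-2.000000, -1.125000); Gamma_uuu = 0.000000, Gamma_uuv = 0.000000, Gamma_uvv = 0.000000, Gamma_vuu = 0.000000, Gamma_vuv = 0.000000, Gamma_vvv = 0.000000; k2 = (-2.000000, -1.125000, 0.000000, 0.000000)
  k3: at (u, v) = (-0.900000, -1.787500), (du/dtau, dv/dtau) = (-2.000000, -1.125000); Gamma_uuu = 0.000000, Gamma_uuv = 0.000000, Gamma_uvv = 0.000000, Gamma_vuu = 0.000000, Gamma_vuv = 0.000000, Gamma_vvv = 0.000000; k3 = (-2.000000, -1.125000, 0.000000, 0.000000)
  k4: at (u, v) = (-1.100000, -1.900000), (du/dtau, dv/dtau) = (-2.000000, -1.125000); Gamma_uuu = 0.000000, Gamma_uuv = 0.000000, Gamma_uvv = 0.000000, Gamma_vuu = 0.000000, Gamma_vuv = 0.000000, Gamma_vvv = 0.000000; k4 = (-2.000000, -1.125000, 0.000000, 0.000000)
  Y <- Y + (h/6)(k1 + 2k2 + 2k3 + k4): u = -1.1000, v = -1.9000, du/dtau = -2.0000, dv/dtau = -1.1250
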